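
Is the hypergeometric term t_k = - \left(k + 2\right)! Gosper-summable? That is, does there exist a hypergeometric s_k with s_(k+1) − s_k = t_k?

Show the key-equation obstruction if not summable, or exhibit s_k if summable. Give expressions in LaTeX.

r(k) = k + 3 after simplifying.
Factor: A=k + 3; B=1; C=1.
Need (k + 3)·f(k+1) − (1)·f(k) = 1.
d = -1 from the (1,0,0) case.
d = -1 < 0 ⇒ no nonzero polynomial f; not summable.

No — key equation has no polynomial f.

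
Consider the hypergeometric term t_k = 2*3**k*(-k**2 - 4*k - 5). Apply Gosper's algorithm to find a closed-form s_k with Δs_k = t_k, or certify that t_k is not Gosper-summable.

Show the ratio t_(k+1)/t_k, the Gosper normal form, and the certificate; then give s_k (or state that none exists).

s_k = 3**k*(-k**2 - k - 2)

r(k) = 3*(k**2 + 6*k + 10)/(k**2 + 4*k + 5) after simplifying.
Normal form (A,B,C) = (3, 1, k**2 + 4*k + 5).
Need (3)·f(k+1) − (1)·f(k) = k**2 + 4*k + 5.
deg f ≤ 2 (via 0,0,2).
Coefficient equations give f(k) = (k**2 + k + 2)/2.
Then R = B(k−1)f/C = (k**2 + k + 2)/(2*(k**2 + 4*k + 5)), so s_k = R(k)·t_k = 3**k*(-k**2 - k - 2).
Verify: 2*3**k*(-k**2 - 4*k - 5) matches t_k.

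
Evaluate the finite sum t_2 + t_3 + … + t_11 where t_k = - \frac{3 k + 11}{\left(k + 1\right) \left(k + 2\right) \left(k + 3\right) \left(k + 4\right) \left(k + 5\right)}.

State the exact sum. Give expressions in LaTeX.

The ratio is (k + 1)*(3*k + 14)/((k + 6)*(3*k + 11)).
A = k + 1, B = k + 6, C = k + 11/3.
Set up (k + 1)·f(k+1) − (k + 5)·f(k) − (k + 11/3) = 0.
Bound: deg f ≤ 4.
A polynomial solution: f(k) = k*(k + 3)*(k**2 + 7*k + 14)/24.
So s_k = (B(k−1)f/C)·t_k = (k*(k + 3)*(k + 5)*(k**2 + 7*k + 14)/(8*(3*k + 11)))·t_k = k*(-k**2 - 7*k - 14)/(8*(k**3 + 7*k**2 + 14*k + 8)).
Verify: (-3*k - 11)/(k**5 + 15*k**4 + 85*k**3 + 225*k**2 + 274*k + 120) matches t_k.
Telescoping: Σ = s_(12) − s_(2) = -363/2912 − (-1/9) = -355/26208.

Σ = -355/26208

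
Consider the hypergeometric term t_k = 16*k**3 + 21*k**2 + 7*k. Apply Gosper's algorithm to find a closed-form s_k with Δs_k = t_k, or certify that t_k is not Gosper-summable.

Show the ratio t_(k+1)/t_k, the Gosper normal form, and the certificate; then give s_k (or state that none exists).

s_k = k**2*(4*k**2 - k - 3)

t_(k+1)/t_k = (16*k**3 + 69*k**2 + 97*k + 44)/(k*(16*k**2 + 21*k + 7)).
Gosper form: A/B · C(k+1)/C(k) with A=1, B=1, C=k**3 + 21*k**2/16 + 7*k/16.
Solve (1)·f(k+1) − (1)·f(k) = k**3 + 21*k**2/16 + 7*k/16.
deg f ≤ 4 (via 0,0,3).
Solving with deg f ≤ 4: f(k) = k**2*(k - 1)*(4*k + 3)/16.
Then R = B(k−1)f/C = k*(k - 1)*(4*k + 3)/(16*k**2 + 21*k + 7), so s_k = R(k)·t_k = k**2*(4*k**2 - k - 3).
Δs = k*(16*k**2 + 21*k + 7), as required.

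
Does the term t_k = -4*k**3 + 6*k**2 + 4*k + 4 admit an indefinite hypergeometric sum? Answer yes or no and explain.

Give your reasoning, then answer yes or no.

r(k) = (2*k**3 + 3*k**2 - 2*k - 5)/(2*k**3 - 3*k**2 - 2*k - 2) after simplifying.
Factor: A=1; B=1; C=k**3 - 3*k**2/2 - k - 1.
Solve (1)·f(k+1) − (1)·f(k) = k**3 - 3*k**2/2 - k - 1.
Bound: deg f ≤ 4.
Solving with deg f ≤ 4: f(k) = k*(k**3 - 4*k**2 + 2*k - 3)/4.
R(k) = B(k−1)·f(k)/C(k) = k*(k**3 - 4*k**2 + 2*k - 3)/(2*(2*k**3 - 3*k**2 - 2*k - 2)); s_k = R·t_k = k*(-k**3 + 4*k**2 - 2*k + 3).
Verify: -4*k**3 + 6*k**2 + 4*k + 4 matches t_k.

Yes. s_k = k*(-k**3 + 4*k**2 - 2*k + 3).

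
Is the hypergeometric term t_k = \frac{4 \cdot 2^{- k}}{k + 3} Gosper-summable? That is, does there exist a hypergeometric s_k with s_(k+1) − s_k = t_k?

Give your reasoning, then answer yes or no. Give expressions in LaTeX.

r(k) = (k + 3)/(2*(k + 4)) after simplifying.
Take A(k)=k/2 + 3/2, B(k)=k + 4, C(k)=1.
Need (k/2 + 3/2)·f(k+1) − (k + 3)·f(k) = 1.
d = -1 from the (1,1,0) case.
Bound -1 < 0, so the key equation has no polynomial solution.

No — negative degree bound, so no certificate f.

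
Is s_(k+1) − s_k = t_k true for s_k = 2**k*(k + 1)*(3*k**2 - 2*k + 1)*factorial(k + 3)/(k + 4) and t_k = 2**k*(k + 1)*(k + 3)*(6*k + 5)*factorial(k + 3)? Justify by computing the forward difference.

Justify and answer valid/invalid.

Invalid: residual -3*2**k*(6*k**4 + 53*k**3 + 151*k**2 + 169*k + 59)*factorial(k + 3)/((k + 4)*(k + 5)) ≠ 0.

s_(k+1) = 2**(k + 1)*(k + 2)*(3*k**2 + 4*k + 2)*factorial(k + 4)/(k + 5)
s_(k+1) − s_k = 2**k*(6*k**5 + 65*k**4 + 260*k**3 + 484*k**2 + 388*k + 123)*factorial(k + 3)/((k + 4)*(k + 5))
(s_(k+1) − s_k) − t_k = -3*2**k*(6*k**4 + 53*k**3 + 151*k**2 + 169*k + 59)*factorial(k + 3)/((k + 4)*(k + 5))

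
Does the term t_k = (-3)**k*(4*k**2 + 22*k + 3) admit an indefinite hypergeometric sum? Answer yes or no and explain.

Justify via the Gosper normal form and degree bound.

Yes. s_k = (-3)**k*(-k**2 - 4*k + 3).

Compute t_(k+1)/t_k: get 3*(-4*k**2 - 30*k - 29)/(4*k**2 + 22*k + 3).
Gosper form: A/B · C(k+1)/C(k) with A=-3, B=1, C=k**2 + 11*k/2 + 3/4.
Key eq: (-3)·f(k+1) = (1)·f(k) + (k**2 + 11*k/2 + 3/4).
Degrees (0,0,2) ⇒ d ≤ 2.
Solving with deg f ≤ 2: f(k) = -(k**2 + 4*k - 3)/4.
Get s_k = R·t_k = (-3)**k*(-k**2 - 4*k + 3) with R(k) = B(k−1)f(k)/C(k) = -(k**2 + 4*k - 3)/(4*k**2 + 22*k + 3).
Verify: (-3)**k*(4*k**2 + 22*k + 3) matches t_k.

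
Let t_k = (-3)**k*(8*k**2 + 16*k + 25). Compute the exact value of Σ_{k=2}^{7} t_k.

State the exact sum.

t_(k+1)/t_k = 3*(-8*k**2 - 32*k - 49)/(8*k**2 + 16*k + 25).
Factor: A=-3; B=1; C=k**2 + 2*k + 25/8.
Solve (-3)·f(k+1) − (1)·f(k) = k**2 + 2*k + 25/8.
Bound: deg f ≤ 2.
Solve for f: f(k) = -(2*k**2 + k + 4)/8 (degree 2 ≤ 2).
Then R = B(k−1)f/C = -(2*k**2 + k + 4)/(8*k**2 + 16*k + 25), so s_k = R(k)·t_k = (-3)**k*(-2*k**2 - k - 4).
Δs = (-3)**k*(8*k**2 + 16*k + 25), as required.
Evaluate s at k=8 and k=2: -918540 and -126; difference -918414.

Σ = -918414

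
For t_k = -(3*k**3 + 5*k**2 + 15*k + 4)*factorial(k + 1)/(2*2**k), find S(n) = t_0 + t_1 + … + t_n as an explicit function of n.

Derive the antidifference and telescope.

The ratio is (3*k**4 + 20*k**3 + 62*k**2 + 95*k + 54)/(2*(3*k**3 + 5*k**2 + 15*k + 4)).
Gosper form: A/B · C(k+1)/C(k) with A=k/2 + 1, B=1, C=k**3 + 5*k**2/3 + 5*k + 4/3.
Solve (k/2 + 1)·f(k+1) − (1)·f(k) = k**3 + 5*k**2/3 + 5*k + 4/3.
From deg A=1, deg B=0, deg C=3: d=2.
Solve for f: f(k) = 2*(3*k**2 - k + 1)/3 (degree 2 ≤ 2).
Then R = B(k−1)f/C = 2*(3*k**2 - k + 1)/(3*k**3 + 5*k**2 + 15*k + 4), so s_k = R(k)·t_k = -(3*k**2 - k + 1)*factorial(k + 1)/2**k.
Verify: -(3*k**3 + 5*k**2 + 15*k + 4)*factorial(k + 1)/(2*2**k) matches t_k.
Σ_(k=0)^n t_k = s_(n+1) − s_(0) = (-2**(-n - 1)*(3*n**2 + 5*n + 3)*factorial(n + 2)) − (-1), i.e. 2**(-n - 1)*(2**(n + 1) - 3*n**4*factorial(n) - 14*n**3*factorial(n) - 24*n**2*factorial(n) - 19*n*factorial(n) - 6*factorial(n)).

S(n) = 2**(-n - 1)*(2**(n + 1) - 3*n**4*factorial(n) - 14*n**3*factorial(n) - 24*n**2*factorial(n) - 19*n*factorial(n) - 6*factorial(n))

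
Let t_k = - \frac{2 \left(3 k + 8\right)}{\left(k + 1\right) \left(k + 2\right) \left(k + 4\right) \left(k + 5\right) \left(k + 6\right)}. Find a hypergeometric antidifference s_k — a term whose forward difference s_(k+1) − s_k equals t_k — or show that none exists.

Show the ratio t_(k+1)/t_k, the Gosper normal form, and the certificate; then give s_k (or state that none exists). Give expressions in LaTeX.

t_(k+1)/t_k = (k + 1)*(k + 4)*(3*k + 11)/((k + 3)*(k + 7)*(3*k + 8)).
A = k + 1, B = k + 7, C = k**2 + 17*k/3 + 8.
Need (k + 1)·f(k+1) − (k + 6)·f(k) = k**2 + 17*k/3 + 8.
Degrees (1,1,2) ⇒ d ≤ 5.
Match coefficients ⇒ f(k) = k*(k + 2)*(k + 3)*(k**2 + 10*k + 29)/60.
Certificate R = B(k−1)f/C = k*(k + 2)*(k + 6)*(k**2 + 10*k + 29)/(20*(3*k + 8)) gives s_k = k*(-k**2 - 10*k - 29)/(10*(k**3 + 10*k**2 + 29*k + 20)).
Verify: 2*(-3*k - 8)/(k**5 + 18*k**4 + 121*k**3 + 372*k**2 + 508*k + 240) matches t_k.

s_k = \frac{k \left(- k^{2} - 10 k - 29\right)}{10 \left(k^{3} + 10 k^{2} + 29 k + 20\right)}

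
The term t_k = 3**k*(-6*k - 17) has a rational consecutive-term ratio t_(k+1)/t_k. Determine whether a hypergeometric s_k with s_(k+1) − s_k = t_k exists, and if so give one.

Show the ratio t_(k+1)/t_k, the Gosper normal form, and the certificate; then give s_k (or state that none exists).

s_k = 3**k*(-3*k - 4)

Step 1: r(k) = 3*(6*k + 23)/(6*k + 17).
Take A(k)=3, B(k)=1, C(k)=k + 17/6.
Solve (3)·f(k+1) − (1)·f(k) = k + 17/6.
d = 1 from the (0,0,1) case.
Solving with deg f ≤ 1: f(k) = (3*k + 4)/6.
Certificate R = B(k−1)f/C = (3*k + 4)/(6*k + 17) gives s_k = 3**k*(-3*k - 4).
Δs = 3**k*(-6*k - 17), as required.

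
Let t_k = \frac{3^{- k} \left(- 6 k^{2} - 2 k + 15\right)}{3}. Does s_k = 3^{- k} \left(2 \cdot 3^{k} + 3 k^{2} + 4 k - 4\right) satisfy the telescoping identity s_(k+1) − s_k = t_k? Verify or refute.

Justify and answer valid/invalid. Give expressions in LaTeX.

Valid — Δs_k = t_k.

s_(k+1) = 2 + 4*k/(3*3**k) + (k + 1)**2/3**k
s_(k+1) − s_k = (-6*k**2 - 2*k + 15)/(3*3**k)
(s_(k+1) − s_k) − t_k = 0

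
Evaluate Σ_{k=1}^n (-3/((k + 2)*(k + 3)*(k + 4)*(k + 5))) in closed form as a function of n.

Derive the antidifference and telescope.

Step 1: r(k) = (k + 2)/(k + 6).
Take A(k)=k + 2, B(k)=k + 6, C(k)=1.
Solve (k + 2)·f(k+1) − (k + 5)·f(k) = 1.
Bound: deg f ≤ 3.
Solving with deg f ≤ 3: f(k) = k*(k**2 + 9*k + 26)/72.
Then R = B(k−1)f/C = k*(k + 5)*(k**2 + 9*k + 26)/72, so s_k = R(k)·t_k = k*(-k**2 - 9*k - 26)/(24*(k + 2)*(k + 3)*(k + 4)).
Verify: -3/(k**4 + 14*k**3 + 71*k**2 + 154*k + 120) matches t_k.
Σ_(k=1)^n t_k = s_(n+1) − s_(1) = ((-n**3 - 12*n**2 - 47*n - 36)/(24*(n**3 + 12*n**2 + 47*n + 60))) − (-1/40), i.e. n*(-n**2 - 12*n - 47)/(60*(n**3 + 12*n**2 + 47*n + 60)).

S(n) = n*(-n**2 - 12*n - 47)/(60*(n**3 + 12*n**2 + 47*n + 60))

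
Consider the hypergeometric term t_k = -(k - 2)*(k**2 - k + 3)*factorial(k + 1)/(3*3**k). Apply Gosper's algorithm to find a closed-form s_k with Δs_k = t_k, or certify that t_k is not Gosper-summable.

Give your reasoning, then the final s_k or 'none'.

Step 1: r(k) = (k - 1)*(k + 2)*(-k + (k + 1)**2 + 2)/(3*(k - 2)*(k**2 - k + 3)).
Normal form (A,B,C) = (k/3 + 2/3, 1, k**3 - 3*k**2 + 5*k - 6).
Key eq: (k/3 + 2/3)·f(k+1) = (1)·f(k) + (k**3 - 3*k**2 + 5*k - 6).
deg f ≤ 2 (via 1,0,3).
Match coefficients ⇒ f(k) = 3*k*(k - 4).
Certificate R = B(k−1)f/C = 3*k*(k - 4)/((k - 2)*(k**2 - k + 3)) gives s_k = -k*(k - 4)*factorial(k + 1)/3**k.
s_(k+1) − s_k = -(k - 2)*(k**2 - k + 3)*factorial(k + 1)/(3*3**k) = t_k.

s_k = -k*(k - 4)*factorial(k + 1)/3**k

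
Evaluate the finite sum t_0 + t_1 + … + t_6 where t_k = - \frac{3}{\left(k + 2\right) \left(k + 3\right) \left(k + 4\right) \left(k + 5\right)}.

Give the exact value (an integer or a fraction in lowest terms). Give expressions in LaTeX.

Σ = -161/3960

The ratio is (k + 2)/(k + 6).
Gosper form: A/B · C(k+1)/C(k) with A=k + 2, B=k + 6, C=1.
Key eq: (k + 2)·f(k+1) = (k + 5)·f(k) + (1).
Bound: deg f ≤ 3.
Solving with deg f ≤ 3: f(k) = k*(k**2 + 9*k + 26)/72.
So s_k = (B(k−1)f/C)·t_k = (k*(k + 5)*(k**2 + 9*k + 26)/72)·t_k = k*(-k**2 - 9*k - 26)/(24*(k + 2)*(k + 3)*(k + 4)).
Check: Δs_k = -3/(k**4 + 14*k**3 + 71*k**2 + 154*k + 120). ✓
Evaluate s at k=7 and k=0: -161/3960 and 0; difference -161/3960.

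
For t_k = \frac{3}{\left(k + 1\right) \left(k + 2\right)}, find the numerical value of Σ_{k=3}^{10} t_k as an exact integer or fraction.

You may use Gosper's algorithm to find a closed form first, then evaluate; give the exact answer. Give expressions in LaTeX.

t_(k+1)/t_k = (k + 1)/(k + 3).
Gosper form: A/B · C(k+1)/C(k) with A=k + 1, B=k + 3, C=1.
f must satisfy (k + 1)·f(k+1) − (k + 2)·f(k) = 1.
d = 1 from the (1,1,0) case.
Match coefficients ⇒ f(k) = k.
Get s_k = R·t_k = 3*k/(k + 1) with R(k) = B(k−1)f(k)/C(k) = k*(k + 2).
Check: Δs_k = 3/(k**2 + 3*k + 2). ✓
Evaluate s at k=11 and k=3: 11/4 and 9/4; difference 1/2.

Σ = 1/2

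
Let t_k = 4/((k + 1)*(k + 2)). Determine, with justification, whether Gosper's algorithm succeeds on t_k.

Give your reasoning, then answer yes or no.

Yes. s_k = 4*k/(k + 1).

t_(k+1)/t_k = (k + 1)/(k + 3).
Normal form (A,B,C) = (k + 1, k + 3, 1).
Solve (k + 1)·f(k+1) − (k + 2)·f(k) = 1.
Degrees (1,1,0) ⇒ d ≤ 1.
Solving with deg f ≤ 1: f(k) = k.
Certificate R = B(k−1)f/C = k*(k + 2) gives s_k = 4*k/(k + 1).
Verify: 4/(k**2 + 3*k + 2) matches t_k.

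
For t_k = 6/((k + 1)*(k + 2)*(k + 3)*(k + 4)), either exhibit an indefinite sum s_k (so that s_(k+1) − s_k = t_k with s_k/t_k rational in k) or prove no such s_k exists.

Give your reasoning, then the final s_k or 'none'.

Compute t_(k+1)/t_k: get (k + 1)/(k + 5).
So A=k + 1 and B=k + 5, with C=1.
Need (k + 1)·f(k+1) − (k + 4)·f(k) = 1.
d = 3 from the (1,1,0) case.
Coefficient equations give f(k) = k*(k**2 + 6*k + 11)/18.
So s_k = (B(k−1)f/C)·t_k = (k*(k + 4)*(k**2 + 6*k + 11)/18)·t_k = k*(k**2 + 6*k + 11)/(3*(k + 1)*(k + 2)*(k + 3)).
s_(k+1) − s_k = 6/(k**4 + 10*k**3 + 35*k**2 + 50*k + 24) = t_k.

s_k = k*(k**2 + 6*k + 11)/(3*(k + 1)*(k + 2)*(k + 3))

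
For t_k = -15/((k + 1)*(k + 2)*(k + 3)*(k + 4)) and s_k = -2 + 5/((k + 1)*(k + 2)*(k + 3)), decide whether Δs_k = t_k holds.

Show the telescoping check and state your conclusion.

s_(k+1) = -2 + 5/((k + 2)*(k + 3)*(k + 4))
s_(k+1) − s_k = -15/((k + 1)*(k + 2)*(k + 3)*(k + 4))
(s_(k+1) − s_k) − t_k = 0

valid; difference matches t_k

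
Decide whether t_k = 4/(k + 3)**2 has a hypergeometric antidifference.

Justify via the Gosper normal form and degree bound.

Step 1: r(k) = (k + 3)**2/(k + 4)**2.
Normal form (A,B,C) = (k**2 + 6*k + 9, k**2 + 8*k + 16, 1).
Need (k**2 + 6*k + 9)·f(k+1) − (k**2 + 6*k + 9)·f(k) = 1.
deg f ≤ 0 (via 2,2,0).
Put f(k) = c0: A·f(k+1) − B(k−1)·f(k) − C = -1; need -1 = 0 — inconsistent ⇒ no f, not summable.

No. Not Gosper-summable.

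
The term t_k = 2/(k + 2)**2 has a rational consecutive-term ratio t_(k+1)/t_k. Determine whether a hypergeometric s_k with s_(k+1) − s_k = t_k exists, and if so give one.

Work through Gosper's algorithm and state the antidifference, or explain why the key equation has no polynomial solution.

The ratio is (k + 2)**2/(k + 3)**2.
Normal form (A,B,C) = (k**2 + 4*k + 4, k**2 + 6*k + 9, 1).
Need (k**2 + 4*k + 4)·f(k+1) − (k**2 + 4*k + 4)·f(k) = 1.
Degrees (2,2,0) ⇒ d ≤ 0.
Write f(k) = c0. Then LHS − RHS = -1, requiring -1 = 0: contradictory. No certificate.

no hypergeometric antidifference exists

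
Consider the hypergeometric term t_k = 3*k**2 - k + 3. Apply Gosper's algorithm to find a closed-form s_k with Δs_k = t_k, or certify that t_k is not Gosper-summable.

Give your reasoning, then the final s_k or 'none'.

s_k = k*(k**2 - 2*k + 4)

Step 1: r(k) = (-k + 3*(k + 1)**2 + 2)/(3*k**2 - k + 3).
Take A(k)=1, B(k)=1, C(k)=k**2 - k/3 + 1.
Solve (1)·f(k+1) − (1)·f(k) = k**2 - k/3 + 1.
Bound: deg f ≤ 3.
Solving with deg f ≤ 3: f(k) = k*(k**2 - 2*k + 4)/3.
Then R = B(k−1)f/C = k*(k**2 - 2*k + 4)/(3*k**2 - k + 3), so s_k = R(k)·t_k = k*(k**2 - 2*k + 4).
s_(k+1) − s_k = 3*k**2 - k + 3 = t_k.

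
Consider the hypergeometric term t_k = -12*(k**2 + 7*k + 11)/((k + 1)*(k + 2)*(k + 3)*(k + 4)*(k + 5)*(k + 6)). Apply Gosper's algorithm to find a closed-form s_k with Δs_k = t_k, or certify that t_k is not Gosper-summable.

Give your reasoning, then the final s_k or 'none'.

s_k = 4*k*(-k**2 - 9*k - 23)/(15*(k**3 + 9*k**2 + 23*k + 15))

Step 1: r(k) = (k + 1)*(7*k + (k + 1)**2 + 18)/((k + 7)*(k**2 + 7*k + 11)).
A = k + 1, B = k + 7, C = k**2 + 7*k + 11.
Solve (k + 1)·f(k+1) − (k + 6)·f(k) = k**2 + 7*k + 11.
d = 5 from the (1,1,2) case.
Solving with deg f ≤ 5: f(k) = k*(k + 2)*(k + 4)*(k**2 + 9*k + 23)/45.
R(k) = B(k−1)·f(k)/C(k) = k*(k + 2)*(k + 4)*(k + 6)*(k**2 + 9*k + 23)/(45*(k**2 + 7*k + 11)); s_k = R·t_k = 4*k*(-k**2 - 9*k - 23)/(15*(k**3 + 9*k**2 + 23*k + 15)).
s_(k+1) − s_k = 12*(-k**2 - 7*k - 11)/(k**6 + 21*k**5 + 175*k**4 + 735*k**3 + 1624*k**2 + 1764*k + 720) = t_k.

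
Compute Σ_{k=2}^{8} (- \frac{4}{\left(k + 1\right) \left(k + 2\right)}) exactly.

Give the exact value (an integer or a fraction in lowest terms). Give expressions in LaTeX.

Σ = -14/15

The ratio is (k + 1)/(k + 3).
A = k + 1, B = k + 3, C = 1.
Solve (k + 1)·f(k+1) − (k + 2)·f(k) = 1.
From deg A=1, deg B=1, deg C=0: d=1.
A polynomial solution: f(k) = k.
Get s_k = R·t_k = -4*k/(k + 1) with R(k) = B(k−1)f(k)/C(k) = k*(k + 2).
Verify: -4/(k**2 + 3*k + 2) matches t_k.
Telescoping: Σ = s_(9) − s_(2) = -18/5 − (-8/3) = -14/15.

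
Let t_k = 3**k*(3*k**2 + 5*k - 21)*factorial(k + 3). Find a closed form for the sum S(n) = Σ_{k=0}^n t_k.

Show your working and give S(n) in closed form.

S(n) = 3*3**n*n*factorial(n + 4) - 6*3**n*factorial(n + 4) + 18

Compute t_(k+1)/t_k: get 3*(3*k**3 + 23*k**2 + 31*k - 52)/(3*k**2 + 5*k - 21).
Gosper form: A/B · C(k+1)/C(k) with A=3*k + 12, B=1, C=k**2 + 5*k/3 - 7.
Solve (3*k + 12)·f(k+1) − (1)·f(k) = k**2 + 5*k/3 - 7.
From deg A=1, deg B=0, deg C=2: d=1.
A polynomial solution: f(k) = (k - 3)/3.
Then R = B(k−1)f/C = (k - 3)/(3*k**2 + 5*k - 21), so s_k = R(k)·t_k = 3**k*(k - 3)*factorial(k + 3).
Δs = 3**k*(3*k**2 + 5*k - 21)*factorial(k + 3), as required.
Σ_(k=0)^n t_k = s_(n+1) − s_(0) = (3**(n + 1)*(n - 2)*factorial(n + 4)) − (-18), i.e. 3*3**n*n*factorial(n + 4) - 6*3**n*factorial(n + 4) + 18.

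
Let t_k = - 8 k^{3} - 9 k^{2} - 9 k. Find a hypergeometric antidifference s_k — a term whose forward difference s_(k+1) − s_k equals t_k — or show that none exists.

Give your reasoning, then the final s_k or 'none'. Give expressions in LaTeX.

t_(k+1)/t_k = (8*k**3 + 33*k**2 + 51*k + 26)/(k*(8*k**2 + 9*k + 9)).
Factor: A=1; B=1; C=k**3 + 9*k**2/8 + 9*k/8.
f must satisfy (1)·f(k+1) − (1)·f(k) = k**3 + 9*k**2/8 + 9*k/8.
Degrees (0,0,3) ⇒ d ≤ 4.
Solving with deg f ≤ 4: f(k) = k*(k - 1)*(2*k**2 + k + 3)/8.
So s_k = (B(k−1)f/C)·t_k = ((k - 1)*(2*k**2 + k + 3)/(8*k**2 + 9*k + 9))·t_k = k*(-2*k**3 + k**2 - 2*k + 3).
Δs = k*(-8*k**2 - 9*k - 9), as required.

s_k = k \left(- 2 k^{3} + k^{2} - 2 k + 3\right)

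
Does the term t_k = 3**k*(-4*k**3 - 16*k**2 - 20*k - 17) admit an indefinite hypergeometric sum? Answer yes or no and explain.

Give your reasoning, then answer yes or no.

Ratio r(k) = 3*(4*k**3 + 28*k**2 + 64*k + 57)/(4*k**3 + 16*k**2 + 20*k + 17).
Factor: A=3; B=1; C=k**3 + 4*k**2 + 5*k + 17/4.
Solve (3)·f(k+1) − (1)·f(k) = k**3 + 4*k**2 + 5*k + 17/4.
From deg A=0, deg B=0, deg C=3: d=3.
A polynomial solution: f(k) = (2*k**3 - k**2 + 4*k + 1)/4.
R(k) = B(k−1)·f(k)/C(k) = (2*k**3 - k**2 + 4*k + 1)/(4*k**3 + 16*k**2 + 20*k + 17); s_k = R·t_k = 3**k*(-2*k**3 + k**2 - 4*k - 1).
Δs = 3**k*(-4*k**3 - 16*k**2 - 20*k - 17), as required.

Yes. s_k = 3**k*(-2*k**3 + k**2 - 4*k - 1).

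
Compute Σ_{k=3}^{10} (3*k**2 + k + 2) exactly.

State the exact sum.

The ratio is (k + 3*(k + 1)**2 + 3)/(3*k**2 + k + 2).
A = 1, B = 1, C = k**2 + k/3 + 2/3.
f must satisfy (1)·f(k+1) − (1)·f(k) = k**2 + k/3 + 2/3.
Degrees (0,0,2) ⇒ d ≤ 3.
Coefficient equations give f(k) = k*(k**2 - k + 2)/3.
Get s_k = R·t_k = k*(k**2 - k + 2) with R(k) = B(k−1)f(k)/C(k) = k*(k**2 - k + 2)/(3*k**2 + k + 2).
s_(k+1) − s_k = 3*k**2 + k + 2 = t_k.
Sum = s_(11) − s_(3); s_(11) = 1232, s_(3) = 24 ⇒ 1208.

Σ = 1208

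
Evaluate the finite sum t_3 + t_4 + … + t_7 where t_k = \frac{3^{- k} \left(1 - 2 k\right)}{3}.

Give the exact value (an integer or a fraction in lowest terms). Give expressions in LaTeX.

Compute t_(k+1)/t_k: get (2*k + 1)/(3*(2*k - 1)).
Take A(k)=1/3, B(k)=1, C(k)=k - 1/2.
Set up (1/3)·f(k+1) − (1)·f(k) − (k - 1/2) = 0.
d = 1 from the (0,0,1) case.
Solve for f: f(k) = -3*k/2 (degree 1 ≤ 1).
Get s_k = R·t_k = k/3**k with R(k) = B(k−1)f(k)/C(k) = -3*k/(2*k - 1).
Check: Δs_k = (1 - 2*k)/(3*3**k). ✓
Sum = s_(8) − s_(3); s_(8) = 8/6561, s_(3) = 1/9 ⇒ -721/6561.

Σ = -721/6561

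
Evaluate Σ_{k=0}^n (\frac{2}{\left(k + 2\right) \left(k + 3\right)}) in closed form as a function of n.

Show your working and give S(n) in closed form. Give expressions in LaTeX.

Ratio r(k) = (k + 2)/(k + 4).
So A=k + 2 and B=k + 4, with C=1.
f must satisfy (k + 2)·f(k+1) − (k + 3)·f(k) = 1.
Degrees (1,1,0) ⇒ d ≤ 1.
Coefficient equations give f(k) = k/2.
Get s_k = R·t_k = k/(k + 2) with R(k) = B(k−1)f(k)/C(k) = k*(k + 3)/2.
s_(k+1) − s_k = 2/(k**2 + 5*k + 6) = t_k.
Evaluate: s_(n+1) = (n + 1)/(n + 3); subtract s_(0) = 0 ⇒ S(n) = (n + 1)/(n + 3).

S(n) = \frac{n + 1}{n + 3}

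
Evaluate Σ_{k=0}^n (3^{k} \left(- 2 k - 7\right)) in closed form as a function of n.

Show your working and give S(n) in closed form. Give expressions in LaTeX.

S(n) = - 3^{n + 1} n - 3^{n + 2} + 2

t_(k+1)/t_k = 3*(2*k + 9)/(2*k + 7).
A = 3, B = 1, C = k + 7/2.
Set up (3)·f(k+1) − (1)·f(k) − (k + 7/2) = 0.
deg f ≤ 1 (via 0,0,1).
Coefficient equations give f(k) = (k + 2)/2.
Get s_k = R·t_k = 3**k*(-k - 2) with R(k) = B(k−1)f(k)/C(k) = (k + 2)/(2*k + 7).
Δs = 3**k*(-2*k - 7), as required.
Evaluate: s_(n+1) = 3**(n + 1)*(-n - 3); subtract s_(0) = -2 ⇒ S(n) = -3**(n + 1)*n - 3**(n + 2) + 2.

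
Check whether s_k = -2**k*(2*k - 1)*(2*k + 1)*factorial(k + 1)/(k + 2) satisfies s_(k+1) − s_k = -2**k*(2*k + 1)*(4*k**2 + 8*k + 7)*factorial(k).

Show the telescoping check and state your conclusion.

s_(k+1) = -2**(k + 1)*(2*k + 1)*(2*k + 3)*factorial(k + 2)/(k + 3)
s_(k+1) − s_k = -2**k*(2*k + 1)*(4*k**3 + 20*k**2 + 35*k + 27)*factorial(k + 1)/((k + 2)*(k + 3))
(s_(k+1) − s_k) − t_k = 2**k*(2*k + 1)*(2*k + 5)*(2*k**2 + 3*k + 3)*factorial(k)/((k + 2)*(k + 3))

Invalid: residual 2**k*(2*k + 1)*(2*k + 5)*(2*k**2 + 3*k + 3)*factorial(k)/((k + 2)*(k + 3)) ≠ 0.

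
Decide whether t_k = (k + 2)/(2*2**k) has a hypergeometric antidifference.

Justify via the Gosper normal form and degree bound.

The ratio is (k + 3)/(2*(k + 2)).
Gosper form: A/B · C(k+1)/C(k) with A=1/2, B=1, C=k + 2.
Need (1/2)·f(k+1) − (1)·f(k) = k + 2.
Degrees (0,0,1) ⇒ d ≤ 1.
Match coefficients ⇒ f(k) = -2*(k + 3).
Get s_k = R·t_k = (-k - 3)/2**k with R(k) = B(k−1)f(k)/C(k) = -2*(k + 3)/(k + 2).
Check: Δs_k = (k + 2)/(2*2**k). ✓

Yes. s_k = (-k - 3)/2**k.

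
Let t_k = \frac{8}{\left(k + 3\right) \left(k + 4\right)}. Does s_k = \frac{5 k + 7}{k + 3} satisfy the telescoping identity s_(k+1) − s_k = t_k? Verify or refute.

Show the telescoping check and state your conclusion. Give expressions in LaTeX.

Valid: the claim telescopes to t_k.

s_(k+1) = (5*k + 12)/(k + 4)
s_(k+1) − s_k = 8/(k**2 + 7*k + 12)
(s_(k+1) − s_k) − t_k = 0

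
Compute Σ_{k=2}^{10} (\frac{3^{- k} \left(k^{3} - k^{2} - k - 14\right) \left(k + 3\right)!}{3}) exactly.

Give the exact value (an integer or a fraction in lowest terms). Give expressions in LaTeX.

Σ = 8968979440/243

Ratio r(k) = (k + 4)*(k - (k + 1)**3 + (k + 1)**2 + 15)/(3*(-k**3 + k**2 + k + 14)).
So A=k/3 + 4/3 and B=1, with C=k**3 - k**2 - k - 14.
Set up (k/3 + 4/3)·f(k+1) − (1)·f(k) − (k**3 - k**2 - k - 14) = 0.
Bound: deg f ≤ 2.
Match coefficients ⇒ f(k) = 3*(k**2 - 4*k - 2).
So s_k = (B(k−1)f/C)·t_k = (3*(k**2 - 4*k - 2)/(k**3 - k**2 - k - 14))·t_k = (k**2 - 4*k - 2)*factorial(k + 3)/3**k.
s_(k+1) − s_k = (k**3 - k**2 - k - 14)*factorial(k + 3)/(3*3**k) = t_k.
Σ_(k=2)^(10) t_k = s_(11) − s_(2) = 8968960000/243 − (-80) = 8968979440/243.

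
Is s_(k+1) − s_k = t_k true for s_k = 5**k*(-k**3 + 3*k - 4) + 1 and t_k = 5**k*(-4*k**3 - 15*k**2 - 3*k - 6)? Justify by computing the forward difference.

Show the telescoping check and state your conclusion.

s_(k+1) = 5**(k + 1)*(3*k - (k + 1)**3 - 1) + 1
s_(k+1) − s_k = 5**k*(k**3 + 12*k - 5*(k + 1)**3 - 1)
(s_(k+1) − s_k) − t_k = 0

Valid — Δs_k = t_k.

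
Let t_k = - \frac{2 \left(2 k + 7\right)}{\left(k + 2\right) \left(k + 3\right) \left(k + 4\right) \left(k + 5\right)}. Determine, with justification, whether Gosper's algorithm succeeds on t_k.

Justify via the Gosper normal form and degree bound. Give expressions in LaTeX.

r(k) = (k + 2)*(2*k + 9)/((k + 6)*(2*k + 7)) after simplifying.
A = k + 2, B = k + 6, C = k + 7/2.
Key eq: (k + 2)·f(k+1) = (k + 5)·f(k) + (k + 7/2).
deg f ≤ 3 (via 1,1,1).
Coefficient equations give f(k) = k*(k + 3)*(k + 6)/16.
R(k) = B(k−1)·f(k)/C(k) = k*(k + 3)*(k + 5)*(k + 6)/(8*(2*k + 7)); s_k = R·t_k = k*(-k - 6)/(4*(k**2 + 6*k + 8)).
Verify: 2*(-2*k - 7)/(k**4 + 14*k**3 + 71*k**2 + 154*k + 120) matches t_k.

Yes. s_k = \frac{k \left(- k - 6\right)}{4 \left(k^{2} + 6 k + 8\right)}.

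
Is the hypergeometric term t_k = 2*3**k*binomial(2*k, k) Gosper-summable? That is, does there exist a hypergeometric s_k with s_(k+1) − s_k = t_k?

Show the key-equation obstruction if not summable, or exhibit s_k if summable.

No — key equation has no polynomial f.

t_(k+1)/t_k = 6*(2*k + 1)/(k + 1).
A = 12*k + 6, B = k + 1, C = 1.
f must satisfy (12*k + 6)·f(k+1) − (k)·f(k) = 1.
d = -1 from the (1,1,0) case.
deg f ≤ -1 is impossible — no certificate.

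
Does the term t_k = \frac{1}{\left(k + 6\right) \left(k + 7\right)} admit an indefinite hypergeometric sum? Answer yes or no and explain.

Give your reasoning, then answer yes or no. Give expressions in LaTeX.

Yes. s_k = \frac{k}{6 \left(k + 6\right)}.

t_(k+1)/t_k = (k + 6)/(k + 8).
Take A(k)=k + 6, B(k)=k + 8, C(k)=1.
Solve (k + 6)·f(k+1) − (k + 7)·f(k) = 1.
From deg A=1, deg B=1, deg C=0: d=1.
Coefficient equations give f(k) = k/6.
R(k) = B(k−1)·f(k)/C(k) = k*(k + 7)/6; s_k = R·t_k = k/(6*(k + 6)).
Check: Δs_k = 1/(k**2 + 13*k + 42). ✓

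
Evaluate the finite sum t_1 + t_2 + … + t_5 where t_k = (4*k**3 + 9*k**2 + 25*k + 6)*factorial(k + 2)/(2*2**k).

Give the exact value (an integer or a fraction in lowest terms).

Σ = 81258

t_(k+1)/t_k = (4*k**4 + 33*k**3 + 118*k**2 + 209*k + 132)/(2*(4*k**3 + 9*k**2 + 25*k + 6)).
Gosper form: A/B · C(k+1)/C(k) with A=k/2 + 3/2, B=1, C=k**3 + 9*k**2/4 + 25*k/4 + 3/2.
Need (k/2 + 3/2)·f(k+1) − (1)·f(k) = k**3 + 9*k**2/4 + 25*k/4 + 3/2.
d = 2 from the (1,0,3) case.
Solving with deg f ≤ 2: f(k) = (4*k**2 - 3*k + 3)/2.
R(k) = B(k−1)·f(k)/C(k) = 2*(4*k**2 - 3*k + 3)/(4*k**3 + 9*k**2 + 25*k + 6); s_k = R·t_k = (4*k**2 - 3*k + 3)*factorial(k + 2)/2**k.
Verify: (4*k**3 + 9*k**2 + 25*k + 6)*factorial(k + 2)/(2*2**k) matches t_k.
Telescoping: Σ = s_(6) − s_(1) = 81270 − (12) = 81258.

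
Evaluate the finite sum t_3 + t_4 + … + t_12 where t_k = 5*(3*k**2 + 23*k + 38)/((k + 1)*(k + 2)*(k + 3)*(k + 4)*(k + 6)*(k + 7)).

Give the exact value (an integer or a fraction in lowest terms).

Σ = 2525/114912

Compute t_(k+1)/t_k: get (k + 1)*(k + 6)*(23*k + 3*(k + 1)**2 + 61)/((k + 5)*(k + 8)*(3*k**2 + 23*k + 38)).
Factor: A=k + 1; B=k + 8; C=k**3 + 38*k**2/3 + 51*k + 190/3.
Need (k + 1)·f(k+1) − (k + 7)·f(k) = k**3 + 38*k**2/3 + 51*k + 190/3.
From deg A=1, deg B=1, deg C=3: d=6.
Solving with deg f ≤ 6: f(k) = k*(k + 2)*(k + 4)*(k + 5)*(k**2 + 10*k + 27)/54.
Then R = B(k−1)f/C = k*(k + 2)*(k + 4)*(k + 7)*(k**2 + 10*k + 27)/(18*(3*k**2 + 23*k + 38)), so s_k = R(k)·t_k = 5*k*(k**2 + 10*k + 27)/(18*(k**3 + 10*k**2 + 27*k + 18)).
s_(k+1) − s_k = 5*(3*k**2 + 23*k + 38)/(k**6 + 23*k**5 + 207*k**4 + 925*k**3 + 2144*k**2 + 2412*k + 1008) = t_k.
Σ_(k=3)^(12) t_k = s_(13) − s_(3) = 10595/38304 − (55/216) = 2525/114912.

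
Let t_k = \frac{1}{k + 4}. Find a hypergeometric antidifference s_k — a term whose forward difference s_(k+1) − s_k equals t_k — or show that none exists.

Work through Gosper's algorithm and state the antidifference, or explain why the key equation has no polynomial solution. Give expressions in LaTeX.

not Gosper-summable; s_k does not exist

Compute t_(k+1)/t_k: get (k + 4)/(k + 5).
So A=k + 4 and B=k + 5, with C=1.
Need (k + 4)·f(k+1) − (k + 4)·f(k) = 1.
d = 0 from the (1,1,0) case.
f = c0 ⇒ A·f(k+1) − B(k−1)·f(k) − C = -1. The system {-1 = 0} is inconsistent; no antidifference.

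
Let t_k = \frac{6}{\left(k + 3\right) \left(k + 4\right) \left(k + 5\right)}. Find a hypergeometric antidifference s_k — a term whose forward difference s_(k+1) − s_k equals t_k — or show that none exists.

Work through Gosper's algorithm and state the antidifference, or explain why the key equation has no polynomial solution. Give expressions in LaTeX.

s_k = \frac{k \left(k + 7\right)}{4 \left(k + 3\right) \left(k + 4\right)}

t_(k+1)/t_k = (k + 3)/(k + 6).
Normal form (A,B,C) = (k + 3, k + 6, 1).
f must satisfy (k + 3)·f(k+1) − (k + 5)·f(k) = 1.
deg f ≤ 2 (via 1,1,0).
Solving with deg f ≤ 2: f(k) = k*(k + 7)/24.
Certificate R = B(k−1)f/C = k*(k + 5)*(k + 7)/24 gives s_k = k*(k + 7)/(4*(k + 3)*(k + 4)).
Δs = 6/(k**3 + 12*k**2 + 47*k + 60), as required.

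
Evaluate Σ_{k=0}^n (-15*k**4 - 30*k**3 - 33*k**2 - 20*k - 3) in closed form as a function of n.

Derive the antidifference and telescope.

S(n) = -3*n**5 - 15*n**4 - 31*n**3 - 34*n**2 - 18*n - 3

r(k) = (15*k**4 + 90*k**3 + 213*k**2 + 236*k + 101)/(15*k**4 + 30*k**3 + 33*k**2 + 20*k + 3) after simplifying.
Take A(k)=1, B(k)=1, C(k)=k**4 + 2*k**3 + 11*k**2/5 + 4*k/3 + 1/5.
Solve (1)·f(k+1) − (1)·f(k) = k**4 + 2*k**3 + 11*k**2/5 + 4*k/3 + 1/5.
d = 5 from the (0,0,4) case.
Match coefficients ⇒ f(k) = k*(3*k**4 + k**2 + k - 2)/15.
So s_k = (B(k−1)f/C)·t_k = (k*(3*k**4 + k**2 + k - 2)/(15*k**4 + 30*k**3 + 33*k**2 + 20*k + 3))·t_k = k*(-3*k**4 - k**2 - k + 2).
s_(k+1) − s_k = -15*k**4 - 30*k**3 - 33*k**2 - 20*k - 3 = t_k.
Evaluate: s_(n+1) = -3*n**5 - 15*n**4 - 31*n**3 - 34*n**2 - 18*n - 3; subtract s_(0) = 0 ⇒ S(n) = -3*n**5 - 15*n**4 - 31*n**3 - 34*n**2 - 18*n - 3.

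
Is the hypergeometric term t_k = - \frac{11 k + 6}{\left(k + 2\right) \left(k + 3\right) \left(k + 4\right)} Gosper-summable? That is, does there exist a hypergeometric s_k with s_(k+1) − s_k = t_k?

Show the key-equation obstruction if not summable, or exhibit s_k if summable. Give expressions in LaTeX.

Yes. s_k = \frac{k \left(- 7 k - 2\right)}{3 \left(k + 2\right) \left(k + 3\right)}.

Compute t_(k+1)/t_k: get (k + 2)*(11*k + 17)/((k + 5)*(11*k + 6)).
Normal form (A,B,C) = (k + 2, k + 5, k + 6/11).
Solve (k + 2)·f(k+1) − (k + 4)·f(k) = k + 6/11.
Degrees (1,1,1) ⇒ d ≤ 2.
Solving with deg f ≤ 2: f(k) = k*(7*k + 2)/33.
R(k) = B(k−1)·f(k)/C(k) = k*(k + 4)*(7*k + 2)/(3*(11*k + 6)); s_k = R·t_k = k*(-7*k - 2)/(3*(k + 2)*(k + 3)).
Verify: (-11*k - 6)/(k**3 + 9*k**2 + 26*k + 24) matches t_k.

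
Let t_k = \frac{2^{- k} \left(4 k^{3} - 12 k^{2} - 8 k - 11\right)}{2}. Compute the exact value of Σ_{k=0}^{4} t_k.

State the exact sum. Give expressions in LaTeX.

Step 1: r(k) = (4*k**3 - 20*k - 27)/(2*(4*k**3 - 12*k**2 - 8*k - 11)).
Gosper form: A/B · C(k+1)/C(k) with A=1/2, B=1, C=k**3 - 3*k**2 - 2*k - 11/4.
Need (1/2)·f(k+1) − (1)·f(k) = k**3 - 3*k**2 - 2*k - 11/4.
Bound: deg f ≤ 3.
Solve for f: f(k) = -(4*k**3 + 4*k - 3)/2 (degree 3 ≤ 3).
Certificate R = B(k−1)f/C = -2*(4*k**3 + 4*k - 3)/(4*k**3 - 12*k**2 - 8*k - 11) gives s_k = (-4*k**3 - 4*k + 3)/2**k.
Verify: (4*k**3 - 12*k**2 - 8*k - 11)/(2*2**k) matches t_k.
Telescoping: Σ = s_(5) − s_(0) = -517/32 − (3) = -613/32.

Σ = -613/32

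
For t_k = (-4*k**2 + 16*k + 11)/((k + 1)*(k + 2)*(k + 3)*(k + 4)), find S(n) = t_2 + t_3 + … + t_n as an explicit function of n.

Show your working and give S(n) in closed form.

Step 1: r(k) = (k + 1)*(16*k - 4*(k + 1)**2 + 27)/((k + 5)*(-4*k**2 + 16*k + 11)).
Take A(k)=k + 1, B(k)=k + 5, C(k)=k**2 - 4*k - 11/4.
Need (k + 1)·f(k+1) − (k + 4)·f(k) = k**2 - 4*k - 11/4.
Degrees (1,1,2) ⇒ d ≤ 3.
Coefficient equations give f(k) = -k*(k**2 + 14*k + 7)/8.
So s_k = (B(k−1)f/C)·t_k = (-k*(k + 4)*(k**2 + 14*k + 7)/(2*(4*k**2 - 16*k - 11)))·t_k = k*(k**2 + 14*k + 7)/(2*(k + 1)*(k + 2)*(k + 3)).
Δs = (-4*k**2 + 16*k + 11)/(k**4 + 10*k**3 + 35*k**2 + 50*k + 24), as required.
Σ_(k=2)^n t_k = s_(n+1) − s_(2) = ((n**3 + 17*n**2 + 38*n + 22)/(2*(n**3 + 9*n**2 + 26*n + 24))) − (13/20), i.e. (-3*n**3 + 53*n**2 + 42*n - 92)/(20*(n**3 + 9*n**2 + 26*n + 24)).

S(n) = (-3*n**3 + 53*n**2 + 42*n - 92)/(20*(n**3 + 9*n**2 + 26*n + 24))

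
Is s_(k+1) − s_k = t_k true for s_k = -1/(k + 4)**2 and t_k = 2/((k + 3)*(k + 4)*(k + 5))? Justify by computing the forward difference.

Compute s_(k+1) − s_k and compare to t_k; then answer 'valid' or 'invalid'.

s_(k+1) = -1/(k + 5)**2
s_(k+1) − s_k = -1/(k + 5)**2 + (k + 4)**(-2)
(s_(k+1) − s_k) − t_k = (-3*k - 13)/(k**5 + 21*k**4 + 175*k**3 + 723*k**2 + 1480*k + 1200)

Invalid: residual (-3*k - 13)/(k**5 + 21*k**4 + 175*k**3 + 723*k**2 + 1480*k + 1200) ≠ 0.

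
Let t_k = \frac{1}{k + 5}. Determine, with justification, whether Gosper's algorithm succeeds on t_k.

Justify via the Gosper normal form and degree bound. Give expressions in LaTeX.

No — the linear system for f has no solution.

The ratio is (k + 5)/(k + 6).
Normal form (A,B,C) = (k + 5, k + 6, 1).
Need (k + 5)·f(k+1) − (k + 5)·f(k) = 1.
From deg A=1, deg B=1, deg C=0: d=0.
Generic f = c0 gives residual -1; -1 = 0 cannot hold, so t_k is not Gosper-summable.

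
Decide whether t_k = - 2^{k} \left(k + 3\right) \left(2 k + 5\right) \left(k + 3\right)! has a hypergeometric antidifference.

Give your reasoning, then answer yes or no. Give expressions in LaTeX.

Yes. s_k = - 2^{k} \left(k + 1\right) \left(k + 3\right)!.

Ratio r(k) = (k + 4)**2*(4*k + 14)/((k + 3)*(2*k + 5)).
Factor: A=2*k + 8; B=1; C=k**2 + 11*k/2 + 15/2.
Key eq: (2*k + 8)·f(k+1) = (1)·f(k) + (k**2 + 11*k/2 + 15/2).
d = 1 from the (1,0,2) case.
Match coefficients ⇒ f(k) = (k + 1)/2.
Certificate R = B(k−1)f/C = (k + 1)/((k + 3)*(2*k + 5)) gives s_k = -2**k*(k + 1)*factorial(k + 3).
Check: Δs_k = -2**k*(k + 3)*(2*k + 5)*factorial(k + 3). ✓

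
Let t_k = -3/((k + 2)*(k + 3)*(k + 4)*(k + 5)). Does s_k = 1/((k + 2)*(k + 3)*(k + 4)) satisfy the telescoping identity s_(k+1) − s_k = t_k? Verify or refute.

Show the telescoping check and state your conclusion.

valid (s_(k+1) − s_k reduces to t_k)

s_(k+1) = 1/((k + 3)*(k + 4)*(k + 5))
s_(k+1) − s_k = -3/((k + 2)*(k + 3)*(k + 4)*(k + 5))
(s_(k+1) − s_k) − t_k = 0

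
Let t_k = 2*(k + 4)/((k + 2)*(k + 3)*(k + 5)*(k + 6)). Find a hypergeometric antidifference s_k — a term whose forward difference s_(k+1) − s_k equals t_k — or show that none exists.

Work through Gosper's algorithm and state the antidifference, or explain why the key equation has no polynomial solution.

s_k = k*(k + 7)/(10*(k**2 + 7*k + 10))

The ratio is (k + 2)*(k + 5)**2/((k + 4)**2*(k + 7)).
Take A(k)=k + 2, B(k)=k + 7, C(k)=k**2 + 8*k + 16.
Set up (k + 2)·f(k+1) − (k + 6)·f(k) − (k**2 + 8*k + 16) = 0.
Bound: deg f ≤ 4.
Match coefficients ⇒ f(k) = k*(k + 3)*(k + 4)*(k + 7)/20.
So s_k = (B(k−1)f/C)·t_k = (k*(k + 3)*(k + 6)*(k + 7)/(20*(k + 4)))·t_k = k*(k + 7)/(10*(k**2 + 7*k + 10)).
Check: Δs_k = 2*(k + 4)/(k**4 + 16*k**3 + 91*k**2 + 216*k + 180). ✓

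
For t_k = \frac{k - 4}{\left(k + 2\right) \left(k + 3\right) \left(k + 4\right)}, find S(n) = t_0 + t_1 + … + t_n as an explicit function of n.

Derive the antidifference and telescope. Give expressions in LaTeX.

S(n) = \frac{- n^{2} - 13 n - 12}{6 \left(n^{2} + 7 n + 12\right)}

t_(k+1)/t_k = (k - 3)*(k + 2)/((k - 4)*(k + 5)).
So A=k + 2 and B=k + 5, with C=k - 4.
Solve (k + 2)·f(k+1) − (k + 4)·f(k) = k - 4.
deg f ≤ 2 (via 1,1,1).
Coefficient equations give f(k) = -k*(k + 11)/6.
Then R = B(k−1)f/C = -k*(k + 4)*(k + 11)/(6*(k - 4)), so s_k = R(k)·t_k = k*(-k - 11)/(6*(k + 2)*(k + 3)).
s_(k+1) − s_k = (k - 4)/(k**3 + 9*k**2 + 26*k + 24) = t_k.
Evaluate: s_(n+1) = (-n**2 - 13*n - 12)/(6*(n**2 + 7*n + 12)); subtract s_(0) = 0 ⇒ S(n) = (-n**2 - 13*n - 12)/(6*(n**2 + 7*n + 12)).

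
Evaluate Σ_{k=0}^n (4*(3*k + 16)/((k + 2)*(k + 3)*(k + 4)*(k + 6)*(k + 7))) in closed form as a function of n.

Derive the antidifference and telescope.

S(n) = (n**3 + 14*n**2 + 61*n + 48)/(9*(n**3 + 14*n**2 + 61*n + 84))

The ratio is (k + 2)*(k + 6)*(3*k + 19)/((k + 5)*(k + 8)*(3*k + 16)).
Gosper form: A/B · C(k+1)/C(k) with A=k + 2, B=k + 8, C=k**2 + 31*k/3 + 80/3.
Key eq: (k + 2)·f(k+1) = (k + 7)·f(k) + (k**2 + 31*k/3 + 80/3).
From deg A=1, deg B=1, deg C=2: d=5.
Solve for f: f(k) = k*(k + 4)*(k + 5)*(k**2 + 11*k + 36)/108 (degree 5 ≤ 5).
Then R = B(k−1)f/C = k*(k + 4)*(k + 7)*(k**2 + 11*k + 36)/(36*(3*k + 16)), so s_k = R(k)·t_k = k*(k**2 + 11*k + 36)/(9*(k**3 + 11*k**2 + 36*k + 36)).
s_(k+1) − s_k = 4*(3*k + 16)/(k**5 + 22*k**4 + 185*k**3 + 740*k**2 + 1404*k + 1008) = t_k.
Σ_(k=0)^n t_k = s_(n+1) − s_(0) = ((n**3 + 14*n**2 + 61*n + 48)/(9*(n**3 + 14*n**2 + 61*n + 84))) − (0), i.e. (n**3 + 14*n**2 + 61*n + 48)/(9*(n**3 + 14*n**2 + 61*n + 84)).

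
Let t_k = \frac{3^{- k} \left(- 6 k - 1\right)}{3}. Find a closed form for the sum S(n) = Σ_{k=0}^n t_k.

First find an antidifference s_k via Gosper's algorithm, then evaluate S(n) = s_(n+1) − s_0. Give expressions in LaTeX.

S(n) = -2 + 3^{- n} n + \frac{5 \cdot 3^{- n}}{3}

t_(k+1)/t_k = (6*k + 7)/(3*(6*k + 1)).
Factor: A=1/3; B=1; C=k + 1/6.
Key eq: (1/3)·f(k+1) = (1)·f(k) + (k + 1/6).
Degrees (0,0,1) ⇒ d ≤ 1.
A polynomial solution: f(k) = -(3*k + 2)/2.
So s_k = (B(k−1)f/C)·t_k = (-3*(3*k + 2)/(6*k + 1))·t_k = (3*k + 2)/3**k.
s_(k+1) − s_k = (-6*k - 1)/(3*3**k) = t_k.
Evaluate: s_(n+1) = 3**(-n - 1)*(3*n + 5); subtract s_(0) = 2 ⇒ S(n) = -2 + n/3**n + 5/(3*3**n).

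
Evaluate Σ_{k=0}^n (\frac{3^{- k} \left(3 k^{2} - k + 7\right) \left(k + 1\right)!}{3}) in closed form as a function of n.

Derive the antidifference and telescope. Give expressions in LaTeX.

S(n) = 3^{- n - 1} \left(3^{n + 1} + 3 n^{3} n! + 11 n^{2} n! + 12 n n! + 4 n!\right)

Step 1: r(k) = (k + 2)*(-k + 3*(k + 1)**2 + 6)/(3*(3*k**2 - k + 7)).
Normal form (A,B,C) = (k/3 + 2/3, 1, k**2 - k/3 + 7/3).
Set up (k/3 + 2/3)·f(k+1) − (1)·f(k) − (k**2 - k/3 + 7/3) = 0.
d = 1 from the (1,0,2) case.
Solving with deg f ≤ 1: f(k) = 3*k - 1.
Get s_k = R·t_k = (3*k - 1)*factorial(k + 1)/3**k with R(k) = B(k−1)f(k)/C(k) = 3*(3*k - 1)/(3*k**2 - k + 7).
Verify: (3*k**2 - k + 7)*factorial(k + 1)/(3*3**k) matches t_k.
Evaluate: s_(n+1) = 3**(-n - 1)*(3*n + 2)*factorial(n + 2); subtract s_(0) = -1 ⇒ S(n) = 3**(-n - 1)*(3**(n + 1) + 3*n**3*factorial(n) + 11*n**2*factorial(n) + 12*n*factorial(n) + 4*factorial(n)).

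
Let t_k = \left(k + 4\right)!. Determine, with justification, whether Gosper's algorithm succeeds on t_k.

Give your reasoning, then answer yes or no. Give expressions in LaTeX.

Compute t_(k+1)/t_k: get k + 5.
Factor: A=k + 5; B=1; C=1.
Key eq: (k + 5)·f(k+1) = (1)·f(k) + (1).
Bound: deg f ≤ -1.
d = -1 < 0 ⇒ no nonzero polynomial f; not summable.

No — t_k has no hypergeometric antidifference.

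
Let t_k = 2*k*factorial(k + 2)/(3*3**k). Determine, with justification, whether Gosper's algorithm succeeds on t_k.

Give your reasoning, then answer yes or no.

Yes. s_k = 2*factorial(k + 2)/3**k.

r(k) = (k + 1)*(k + 3)/(3*k) after simplifying.
Take A(k)=k/3 + 1, B(k)=1, C(k)=k.
Need (k/3 + 1)·f(k+1) − (1)·f(k) = k.
From deg A=1, deg B=0, deg C=1: d=0.
Solve for f: f(k) = 3 (degree 0 ≤ 0).
So s_k = (B(k−1)f/C)·t_k = (3/k)·t_k = 2*factorial(k + 2)/3**k.
Check: Δs_k = 2*k*factorial(k + 2)/(3*3**k). ✓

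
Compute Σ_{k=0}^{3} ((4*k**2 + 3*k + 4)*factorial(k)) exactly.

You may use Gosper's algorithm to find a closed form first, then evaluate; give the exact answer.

r(k) = (k + 1)*(3*k + 4*(k + 1)**2 + 7)/(4*k**2 + 3*k + 4) after simplifying.
Factor: A=k + 1; B=1; C=k**2 + 3*k/4 + 1.
Solve (k + 1)·f(k+1) − (1)·f(k) = k**2 + 3*k/4 + 1.
Bound: deg f ≤ 1.
Solve for f: f(k) = (4*k - 1)/4 (degree 1 ≤ 1).
R(k) = B(k−1)·f(k)/C(k) = (4*k - 1)/(4*k**2 + 3*k + 4); s_k = R·t_k = (4*k - 1)*factorial(k).
Δs = (4*k**2 + 3*k + 4)*factorial(k), as required.
Sum = s_(4) − s_(0); s_(4) = 360, s_(0) = -1 ⇒ 361.

Σ = 361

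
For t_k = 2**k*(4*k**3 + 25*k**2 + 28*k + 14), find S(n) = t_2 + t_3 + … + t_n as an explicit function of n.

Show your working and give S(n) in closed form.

The ratio is 2*(4*k**3 + 37*k**2 + 90*k + 71)/(4*k**3 + 25*k**2 + 28*k + 14).
So A=2 and B=1, with C=k**3 + 25*k**2/4 + 7*k + 7/2.
f must satisfy (2)·f(k+1) − (1)·f(k) = k**3 + 25*k**2/4 + 7*k + 7/2.
deg f ≤ 3 (via 0,0,3).
Solving with deg f ≤ 3: f(k) = (4*k**3 + k**2 + 4)/4.
So s_k = (B(k−1)f/C)·t_k = ((4*k**3 + k**2 + 4)/(4*k**3 + 25*k**2 + 28*k + 14))·t_k = 2**k*(4*k**3 + k**2 + 4).
Δs = 2**k*(4*k**3 + 25*k**2 + 28*k + 14), as required.
Σ_(k=2)^n t_k = s_(n+1) − s_(2) = (2**(n + 1)*(4*n**3 + 13*n**2 + 14*n + 9)) − (160), i.e. 8*2**n*n**3 + 26*2**n*n**2 + 28*2**n*n + 18*2**n - 160.

S(n) = 8*2**n*n**3 + 26*2**n*n**2 + 28*2**n*n + 18*2**n - 160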